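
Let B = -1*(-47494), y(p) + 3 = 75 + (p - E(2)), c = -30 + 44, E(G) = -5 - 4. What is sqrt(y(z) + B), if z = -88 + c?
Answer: sqrt(47501) ≈ 217.95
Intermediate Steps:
E(G) = -9
c = 14
z = -74 (z = -88 + 14 = -74)
y(p) = 81 + p (y(p) = -3 + (75 + (p - 1*(-9))) = -3 + (75 + (p + 9)) = -3 + (75 + (9 + p)) = -3 + (84 + p) = 81 + p)
B = 47494
sqrt(y(z) + B) = sqrt((81 - 74) + 47494) = sqrt(7 + 47494) = sqrt(47501)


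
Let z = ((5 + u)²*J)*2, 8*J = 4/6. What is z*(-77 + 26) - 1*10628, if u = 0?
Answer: -21681/2 ≈ -10841.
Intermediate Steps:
J = 1/12 (J = (4/6)/8 = (4*(⅙))/8 = (⅛)*(⅔) = 1/12 ≈ 0.083333)
z = 25/6 (z = ((5 + 0)²*(1/12))*2 = (5²*(1/12))*2 = (25*(1/12))*2 = (25/12)*2 = 25/6 ≈ 4.1667)
z*(-77 + 26) - 1*10628 = 25*(-77 + 26)/6 - 1*10628 = (25/6)*(-51) - 10628 = -425/2 - 10628 = -21681/2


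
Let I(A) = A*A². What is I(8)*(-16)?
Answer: -8192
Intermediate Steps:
I(A) = A³
I(8)*(-16) = 8³*(-16) = 512*(-16) = -8192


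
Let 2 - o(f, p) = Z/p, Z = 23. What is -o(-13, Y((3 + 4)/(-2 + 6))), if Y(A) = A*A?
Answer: 270/49 ≈ 5.5102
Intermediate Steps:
Y(A) = A**2
o(f, p) = 2 - 23/p
-o(-13, Y((3 + 4)/(-2 + 6))) = -(2 - 23*(-2 + 6)**2/(3 + 4)**2) = -(2 - 23/((7/4)**2)) = -(2 - 23/49/16) = -(2 - 23*16/49) = -(2 - 368/49) = -1*(-270/49) = 270/49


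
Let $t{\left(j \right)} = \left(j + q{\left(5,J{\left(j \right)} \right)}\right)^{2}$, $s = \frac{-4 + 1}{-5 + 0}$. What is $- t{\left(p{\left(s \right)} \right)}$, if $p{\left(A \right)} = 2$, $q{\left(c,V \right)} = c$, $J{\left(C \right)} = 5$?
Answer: $-49$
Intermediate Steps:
$s = \frac{3}{5}$ ($s = - \frac{3}{-5} = \left(-3\right) \left(- \frac{1}{5}\right) = \frac{3}{5} \approx 0.6$)
$t{\left(j \right)} = \left(5 + j\right)^{2}$ ($t{\left(j \right)} = \left(j + 5\right)^{2} = \left(5 + j\right)^{2}$)
$- t{\left(p{\left(s \right)} \right)} = - \left(5 + 2\right)^{2} = - 7^{2} = \left(-1\right) 49 = -49$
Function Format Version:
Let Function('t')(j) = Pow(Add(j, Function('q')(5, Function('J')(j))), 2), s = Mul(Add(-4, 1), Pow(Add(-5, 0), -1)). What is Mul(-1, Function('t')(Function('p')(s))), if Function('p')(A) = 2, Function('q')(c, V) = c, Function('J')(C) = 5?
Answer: -49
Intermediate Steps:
s = Rational(3, 5) (s = Mul(-3, Pow(-5, -1)) = Mul(-3, Rational(-1, 5)) = Rational(3, 5) ≈ 0.60000)
Function('t')(j) = Pow(Add(5, j), 2) (Function('t')(j) = Pow(Add(j, 5), 2) = Pow(Add(5, j), 2))
Mul(-1, Function('t')(Function('p')(s))) = Mul(-1, Pow(Add(5, 2), 2)) = Mul(-1, Pow(7, 2)) = Mul(-1, 49) = -49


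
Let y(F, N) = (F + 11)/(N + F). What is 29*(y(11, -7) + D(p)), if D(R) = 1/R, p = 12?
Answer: 1943/12 ≈ 161.92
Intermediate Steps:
y(F, N) = (11 + F)/(F + N)
29*(y(11, -7) + D(p)) = 29*((11 + 11)/(11 - 7) + 1/12) = 29*(22/4 + 1/12) = 29*((¼)*22 + 1/12) = 29*(11/2 + 1/12) = 29*(67/12) = 1943/12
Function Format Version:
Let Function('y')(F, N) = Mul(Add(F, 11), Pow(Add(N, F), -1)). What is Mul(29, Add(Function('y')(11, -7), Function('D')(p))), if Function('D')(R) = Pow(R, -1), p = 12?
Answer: Rational(1943, 12) ≈ 161.92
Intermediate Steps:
Function('y')(F, N) = Mul(Pow(Add(F, N), -1), Add(11, F)) (Function('y')(F, N) = Mul(Add(11, F), Pow(Add(F, N), -1)) = Mul(Pow(Add(F, N), -1), Add(11, F)))
Mul(29, Add(Function('y')(11, -7), Function('D')(p))) = Mul(29, Add(Mul(Pow(Add(11, -7), -1), Add(11, 11)), Pow(12, -1))) = Mul(29, Add(Mul(Pow(4, -1), 22), Rational(1, 12))) = Mul(29, Add(Mul(Rational(1, 4), 22), Rational(1, 12))) = Mul(29, Add(Rational(11, 2), Rational(1, 12))) = Mul(29, Rational(67, 12)) = Rational(1943, 12)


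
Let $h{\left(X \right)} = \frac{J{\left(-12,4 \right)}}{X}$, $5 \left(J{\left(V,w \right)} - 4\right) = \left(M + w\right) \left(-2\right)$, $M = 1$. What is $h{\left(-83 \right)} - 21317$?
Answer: $- \frac{1769313}{83} \approx -21317.0$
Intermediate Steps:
$J{\left(V,w \right)} = \frac{18}{5} - \frac{2 w}{5}$ ($J{\left(V,w \right)} = 4 + \frac{\left(1 + w\right) \left(-2\right)}{5} = 4 + \frac{-2 - 2 w}{5} = 4 - \left(\frac{2}{5} + \frac{2 w}{5}\right) = \frac{18}{5} - \frac{2 w}{5}$)
$h{\left(X \right)} = \frac{2}{X}$ ($h{\left(X \right)} = \frac{\frac{18}{5} - \frac{8}{5}}{X} = \frac{2}{X}$)
$h{\left(-83 \right)} - 21317 = \frac{2}{-83} - 21317 = 2 \left(- \frac{1}{83}\right) - 21317 = - \frac{2}{83} - 21317 = - \frac{1769313}{83}$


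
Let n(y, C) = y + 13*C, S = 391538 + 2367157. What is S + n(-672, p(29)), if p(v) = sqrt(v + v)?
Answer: 2758023 + 13*sqrt(58) ≈ 2.7581e+6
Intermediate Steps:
S = 2758695
p(v) = sqrt(2)*sqrt(v) (p(v) = sqrt(2*v) = sqrt(2)*sqrt(v))
S + n(-672, p(29)) = 2758695 + (-672 + 13*(sqrt(2)*sqrt(29))) = 2758695 + (-672 + 13*sqrt(58)) = 2758023 + 13*sqrt(58)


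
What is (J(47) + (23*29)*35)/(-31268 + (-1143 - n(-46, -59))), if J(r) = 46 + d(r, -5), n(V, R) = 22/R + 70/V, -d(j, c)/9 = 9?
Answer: -15815835/21989578 ≈ -0.71924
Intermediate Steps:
d(j, c) = -81 (d(j, c) = -9*9 = -81)
J(r) = -35 (J(r) = 46 - 81 = -35)
(J(47) + (23*29)*35)/(-31268 + (-1143 - n(-46, -59))) = (-35 + (23*29)*35)/(-31268 + (-1143 - (22/(-59) + 70/(-46)))) = (-35 + 667*35)/(-31268 + (-1143 - (22*(-1/59) + 70*(-1/46)))) = (-35 + 23345)/(-31268 + (-1143 - (-22/59 - 35/23))) = 23310/(-31268 + (-1143 - 1*(-2571/1357))) = 23310/(-31268 + (-1143 + 2571/1357)) = 23310/(-31268 - 1548480/1357) = 23310/(-43979156/1357) = 23310*(-1357/43979156) = -15815835/21989578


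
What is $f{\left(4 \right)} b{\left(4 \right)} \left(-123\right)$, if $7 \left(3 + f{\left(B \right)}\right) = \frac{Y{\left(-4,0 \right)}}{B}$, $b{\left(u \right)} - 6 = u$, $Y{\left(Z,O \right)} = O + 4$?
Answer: $\frac{24600}{7} \approx 3514.3$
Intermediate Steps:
$Y{\left(Z,O \right)} = 4 + O$
$b{\left(u \right)} = 6 + u$
$f{\left(B \right)} = -3 + \frac{4}{7 B}$ ($f{\left(B \right)} = -3 + \frac{\left(4 + 0\right) \frac{1}{B}}{7} = -3 + \frac{4 \frac{1}{B}}{7} = -3 + \frac{4}{7 B}$)
$f{\left(4 \right)} b{\left(4 \right)} \left(-123\right) = \left(-3 + \frac{4}{7 \cdot 4}\right) \left(6 + 4\right) \left(-123\right) = \left(-3 + \frac{4}{7} \cdot \frac{1}{4}\right) 10 \left(-123\right) = \left(-3 + \frac{1}{7}\right) 10 \left(-123\right) = \left(- \frac{20}{7}\right) 10 \left(-123\right) = \left(- \frac{200}{7}\right) \left(-123\right) = \frac{24600}{7}$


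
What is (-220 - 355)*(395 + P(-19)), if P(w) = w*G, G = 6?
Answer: -161575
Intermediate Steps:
P(w) = 6*w (P(w) = w*6 = 6*w)
(-220 - 355)*(395 + P(-19)) = (-220 - 355)*(395 + 6*(-19)) = -575*(395 - 114) = -575*281 = -161575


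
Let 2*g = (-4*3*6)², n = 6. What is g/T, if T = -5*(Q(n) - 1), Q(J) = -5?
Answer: 432/5 ≈ 86.400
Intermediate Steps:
T = 30 (T = -5*(-5 - 1) = -5*(-6) = 30)
g = 2592 (g = (-4*3*6)²/2 = (-12*6)²/2 = (½)*(-72)² = (½)*5184 = 2592)
g/T = 2592/30 = (1/30)*2592 = 432/5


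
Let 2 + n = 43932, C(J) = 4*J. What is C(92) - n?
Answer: -43562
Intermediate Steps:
n = 43930 (n = -2 + 43932 = 43930)
C(92) - n = 4*92 - 1*43930 = 368 - 43930 = -43562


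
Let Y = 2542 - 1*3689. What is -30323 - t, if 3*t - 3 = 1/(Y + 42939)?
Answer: -3801901825/125376 ≈ -30324.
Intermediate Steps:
Y = -1147 (Y = 2542 - 3689 = -1147)
t = 125377/125376 (t = 1 + 1/(3*(-1147 + 42939)) = 1 + (⅓)/41792 = 1 + (⅓)*(1/41792) = 1 + 1/125376 = 125377/125376 ≈ 1.0000)
-30323 - t = -30323 - 1*125377/125376 = -30323 - 125377/125376 = -3801901825/125376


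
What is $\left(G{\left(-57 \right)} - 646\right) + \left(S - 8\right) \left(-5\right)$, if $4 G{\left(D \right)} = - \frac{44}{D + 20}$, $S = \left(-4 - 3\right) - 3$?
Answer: $- \frac{20561}{37} \approx -555.7$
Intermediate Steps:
$S = -10$ ($S = -7 - 3 = -10$)
$G{\left(D \right)} = - \frac{11}{20 + D}$ ($G{\left(D \right)} = \frac{\left(-44\right) \frac{1}{D + 20}}{4} = \frac{\left(-44\right) \frac{1}{20 + D}}{4} = - \frac{11}{20 + D}$)
$\left(G{\left(-57 \right)} - 646\right) + \left(S - 8\right) \left(-5\right) = \left(- \frac{11}{20 - 57} - 646\right) + \left(-10 - 8\right) \left(-5\right) = \left(- \frac{11}{-37} - 646\right) - -90 = \left(\left(-11\right) \left(- \frac{1}{37}\right) - 646\right) + 90 = \left(\frac{11}{37} - 646\right) + 90 = - \frac{23891}{37} + 90 = - \frac{20561}{37}$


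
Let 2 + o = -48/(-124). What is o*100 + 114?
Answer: -1466/31 ≈ -47.290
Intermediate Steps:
o = -50/31 (o = -2 - 48/(-124) = -2 - 48*(-1/124) = -2 + 12/31 = -50/31 ≈ -1.6129)
o*100 + 114 = -50/31*100 + 114 = -5000/31 + 114 = -1466/31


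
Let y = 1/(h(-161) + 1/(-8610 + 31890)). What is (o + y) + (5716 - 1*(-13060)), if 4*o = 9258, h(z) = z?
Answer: 158097673739/7496158 ≈ 21091.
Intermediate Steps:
o = 4629/2 (o = (1/4)*9258 = 4629/2 ≈ 2314.5)
y = -23280/3748079 (y = 1/(-161 + 1/(-8610 + 31890)) = 1/(-161 + 1/23280) = 1/(-3748079/23280) = -23280/3748079 ≈ -0.0062112)
(o + y) + (5716 - 1*(-13060)) = (4629/2 - 23280/3748079) + (5716 - 1*(-13060)) = 17349811131/7496158 + (5716 + 13060) = 17349811131/7496158 + 18776 = 158097673739/7496158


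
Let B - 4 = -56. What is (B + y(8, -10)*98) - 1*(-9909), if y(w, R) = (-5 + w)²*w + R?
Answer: 15933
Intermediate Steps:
B = -52 (B = 4 - 56 = -52)
y(w, R) = R + w*(-5 + w)² (y(w, R) = w*(-5 + w)² + R = R + w*(-5 + w)²)
(B + y(8, -10)*98) - 1*(-9909) = (-52 + (-10 + 8*(-5 + 8)²)*98) - 1*(-9909) = (-52 + (-10 + 8*3²)*98) + 9909 = (-52 + (-10 + 8*9)*98) + 9909 = (-52 + (-10 + 72)*98) + 9909 = (-52 + 62*98) + 9909 = (-52 + 6076) + 9909 = 6024 + 9909 = 15933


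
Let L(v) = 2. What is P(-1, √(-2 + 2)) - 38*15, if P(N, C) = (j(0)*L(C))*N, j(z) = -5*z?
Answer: -570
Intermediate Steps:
P(N, C) = 0 (P(N, C) = (-5*0*2)*N = (0*2)*N = 0*N = 0)
P(-1, √(-2 + 2)) - 38*15 = 0 - 38*15 = 0 - 570 = -570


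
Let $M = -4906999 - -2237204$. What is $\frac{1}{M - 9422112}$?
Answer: $- \frac{1}{12091907} \approx -8.27 \cdot 10^{-8}$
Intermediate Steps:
$M = -2669795$ ($M = -4906999 + 2237204 = -2669795$)
$\frac{1}{M - 9422112} = \frac{1}{-2669795 - 9422112} = \frac{1}{-12091907} = - \frac{1}{12091907}$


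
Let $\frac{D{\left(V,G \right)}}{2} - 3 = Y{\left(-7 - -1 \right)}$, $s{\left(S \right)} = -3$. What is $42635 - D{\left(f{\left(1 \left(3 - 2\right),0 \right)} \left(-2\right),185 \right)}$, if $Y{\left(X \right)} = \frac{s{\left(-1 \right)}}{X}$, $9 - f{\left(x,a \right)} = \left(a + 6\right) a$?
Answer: $42628$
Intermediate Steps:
$f{\left(x,a \right)} = 9 - a \left(6 + a\right)$ ($f{\left(x,a \right)} = 9 - \left(a + 6\right) a = 9 - \left(6 + a\right) a = 9 - a \left(6 + a\right)$)
$Y{\left(X \right)} = - \frac{3}{X}$
$D{\left(V,G \right)} = 7$ ($D{\left(V,G \right)} = 6 + 2 \left(- \frac{3}{-7 - -1}\right) = 6 + 2 \left(- \frac{3}{-7 + 1}\right) = 6 + 2 \left(- \frac{3}{-6}\right) = 6 + 2 \left(\left(-3\right) \left(- \frac{1}{6}\right)\right) = 6 + 2 \cdot \frac{1}{2} = 6 + 1 = 7$)
$42635 - D{\left(f{\left(1 \left(3 - 2\right),0 \right)} \left(-2\right),185 \right)} = 42635 - 7 = 42628$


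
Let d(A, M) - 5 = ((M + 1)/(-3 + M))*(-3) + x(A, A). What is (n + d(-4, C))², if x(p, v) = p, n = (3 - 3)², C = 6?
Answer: 36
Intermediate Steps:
n = 0 (n = 0² = 0)
d(A, M) = 5 + A - 3*(1 + M)/(-3 + M) (d(A, M) = 5 + (((M + 1)/(-3 + M))*(-3) + A) = 5 + (((1 + M)/(-3 + M))*(-3) + A) = 5 + (-3*(1 + M)/(-3 + M) + A) = 5 + (A - 3*(1 + M)/(-3 + M)) = 5 + A - 3*(1 + M)/(-3 + M))
(n + d(-4, C))² = (0 + (-18 - 3*(-4) + 2*6 - 4*6)/(-3 + 6))² = (0 + (-18 + 12 + 12 - 24)/3)² = (0 + (⅓)*(-18))² = (0 - 6)² = (-6)² = 36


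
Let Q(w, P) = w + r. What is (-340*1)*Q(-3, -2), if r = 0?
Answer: 1020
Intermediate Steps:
Q(w, P) = w (Q(w, P) = w + 0 = w)
(-340*1)*Q(-3, -2) = -340*1*(-3) = -340*(-3) = 1020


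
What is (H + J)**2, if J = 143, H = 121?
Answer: 69696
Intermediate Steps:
(H + J)**2 = (121 + 143)**2 = 264**2 = 69696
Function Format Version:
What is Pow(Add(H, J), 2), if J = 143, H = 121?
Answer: 69696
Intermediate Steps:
Pow(Add(H, J), 2) = Pow(Add(121, 143), 2) = Pow(264, 2) = 69696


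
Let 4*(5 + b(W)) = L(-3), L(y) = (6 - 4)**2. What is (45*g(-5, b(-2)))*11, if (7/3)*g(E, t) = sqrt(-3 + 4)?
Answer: 1485/7 ≈ 212.14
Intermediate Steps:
L(y) = 4 (L(y) = 2**2 = 4)
b(W) = -4 (b(W) = -5 + (1/4)*4 = -5 + 1 = -4)
g(E, t) = 3/7 (g(E, t) = 3*sqrt(-3 + 4)/7 = 3*sqrt(1)/7 = (3/7)*1 = 3/7)
(45*g(-5, b(-2)))*11 = (45*(3/7))*11 = (135/7)*11 = 1485/7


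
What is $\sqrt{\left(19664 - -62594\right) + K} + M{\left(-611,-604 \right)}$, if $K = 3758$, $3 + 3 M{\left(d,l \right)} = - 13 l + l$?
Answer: $2415 + 64 \sqrt{21} \approx 2708.3$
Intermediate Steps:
$M{\left(d,l \right)} = -1 - 4 l$ ($M{\left(d,l \right)} = -1 + \frac{- 13 l + l}{3} = -1 + \frac{\left(-12\right) l}{3} = -1 - 4 l$)
$\sqrt{\left(19664 - -62594\right) + K} + M{\left(-611,-604 \right)} = \sqrt{\left(19664 - -62594\right) + 3758} - -2415 = \sqrt{\left(19664 + 62594\right) + 3758} + \left(-1 + 2416\right) = \sqrt{82258 + 3758} + 2415 = \sqrt{86016} + 2415 = 64 \sqrt{21} + 2415 = 2415 + 64 \sqrt{21}$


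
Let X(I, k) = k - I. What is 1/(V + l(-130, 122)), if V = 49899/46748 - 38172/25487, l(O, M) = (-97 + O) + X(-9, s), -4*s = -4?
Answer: -1191466276/259060870735 ≈ -0.0045992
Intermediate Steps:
s = 1 (s = -¼*(-4) = 1)
l(O, M) = -87 + O (l(O, M) = (-97 + O) + (1 - 1*(-9)) = (-97 + O) + (1 + 9) = (-97 + O) + 10 = -87 + O)
V = -512688843/1191466276 (V = 49899*(1/46748) - 38172*1/25487 = 49899/46748 - 38172/25487 = -512688843/1191466276 ≈ -0.43030)
1/(V + l(-130, 122)) = 1/(-512688843/1191466276 + (-87 - 130)) = 1/(-512688843/1191466276 - 217) = 1/(-259060870735/1191466276) = -1191466276/259060870735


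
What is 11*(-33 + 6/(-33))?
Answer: -365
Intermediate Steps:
11*(-33 + 6/(-33)) = 11*(-33 - 1/33*6) = 11*(-33 - 2/11) = 11*(-365/11) = -365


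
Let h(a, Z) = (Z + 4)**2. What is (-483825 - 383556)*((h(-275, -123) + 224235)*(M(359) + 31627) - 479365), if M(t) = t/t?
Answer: -6539627136093063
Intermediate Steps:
h(a, Z) = (4 + Z)**2
M(t) = 1
(-483825 - 383556)*((h(-275, -123) + 224235)*(M(359) + 31627) - 479365) = (-483825 - 383556)*(((4 - 123)**2 + 224235)*(1 + 31627) - 479365) = -867381*(((-119)**2 + 224235)*31628 - 479365) = -867381*((14161 + 224235)*31628 - 479365) = -867381*(238396*31628 - 479365) = -867381*(7539988688 - 479365) = -867381*7539509323 = -6539627136093063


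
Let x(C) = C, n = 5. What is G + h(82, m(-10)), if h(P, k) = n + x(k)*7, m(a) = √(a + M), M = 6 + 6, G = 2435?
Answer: 2440 + 7*√2 ≈ 2449.9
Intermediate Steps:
M = 12
m(a) = √(12 + a) (m(a) = √(a + 12) = √(12 + a))
h(P, k) = 5 + 7*k (h(P, k) = 5 + k*7 = 5 + 7*k)
G + h(82, m(-10)) = 2435 + (5 + 7*√(12 - 10)) = 2435 + (5 + 7*√2) = 2440 + 7*√2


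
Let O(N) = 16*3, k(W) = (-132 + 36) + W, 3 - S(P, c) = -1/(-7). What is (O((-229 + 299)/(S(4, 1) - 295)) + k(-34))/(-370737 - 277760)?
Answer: 2/15817 ≈ 0.00012645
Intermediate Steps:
S(P, c) = 20/7 (S(P, c) = 3 - (-1)/(-7) = 3 - (-1)*(-1)/7 = 3 - 1*⅐ = 3 - ⅐ = 20/7)
k(W) = -96 + W
O(N) = 48
(O((-229 + 299)/(S(4, 1) - 295)) + k(-34))/(-370737 - 277760) = (48 + (-96 - 34))/(-370737 - 277760) = (48 - 130)/(-648497) = -82*(-1/648497) = 2/15817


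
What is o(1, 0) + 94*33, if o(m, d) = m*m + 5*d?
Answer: 3103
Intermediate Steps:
o(m, d) = m² + 5*d
o(1, 0) + 94*33 = (1² + 5*0) + 94*33 = (1 + 0) + 3102 = 1 + 3102 = 3103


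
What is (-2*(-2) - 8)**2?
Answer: 16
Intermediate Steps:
(-2*(-2) - 8)**2 = (4 - 8)**2 = (-4)**2 = 16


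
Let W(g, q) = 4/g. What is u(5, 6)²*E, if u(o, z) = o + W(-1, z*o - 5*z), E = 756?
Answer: 756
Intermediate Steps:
u(o, z) = -4 + o (u(o, z) = o + 4/(-1) = o + 4*(-1) = o - 4 = -4 + o)
u(5, 6)²*E = (-4 + 5)²*756 = 1²*756 = 1*756 = 756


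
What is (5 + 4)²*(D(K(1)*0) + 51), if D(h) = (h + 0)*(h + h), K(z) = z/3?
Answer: 4131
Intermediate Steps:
K(z) = z/3 (K(z) = z*(⅓) = z/3)
D(h) = 2*h² (D(h) = h*(2*h) = 2*h²)
(5 + 4)²*(D(K(1)*0) + 51) = (5 + 4)²*(2*(((⅓)*1)*0)² + 51) = 9²*(2*((⅓)*0)² + 51) = 81*(2*0² + 51) = 81*(2*0 + 51) = 81*(0 + 51) = 81*51 = 4131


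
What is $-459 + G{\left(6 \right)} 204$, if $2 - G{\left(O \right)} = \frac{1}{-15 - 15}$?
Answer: $- \frac{221}{5} \approx -44.2$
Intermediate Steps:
$G{\left(O \right)} = \frac{61}{30}$ ($G{\left(O \right)} = 2 - \frac{1}{-15 - 15} = 2 - \frac{1}{-30} = 2 - - \frac{1}{30} = 2 + \frac{1}{30} = \frac{61}{30}$)
$-459 + G{\left(6 \right)} 204 = -459 + \frac{61}{30} \cdot 204 = -459 + \frac{2074}{5} = - \frac{221}{5}$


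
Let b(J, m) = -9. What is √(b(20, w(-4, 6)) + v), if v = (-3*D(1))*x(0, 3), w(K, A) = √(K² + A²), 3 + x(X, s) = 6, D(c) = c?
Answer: 3*I*√2 ≈ 4.2426*I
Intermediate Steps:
x(X, s) = 3 (x(X, s) = -3 + 6 = 3)
w(K, A) = √(A² + K²)
v = -9 (v = -3*1*3 = -3*3 = -9)
√(b(20, w(-4, 6)) + v) = √(-9 - 9) = √(-18) = 3*I*√2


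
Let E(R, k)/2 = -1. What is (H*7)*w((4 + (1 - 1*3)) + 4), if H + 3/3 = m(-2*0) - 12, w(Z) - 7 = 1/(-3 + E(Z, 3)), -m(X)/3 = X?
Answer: -3094/5 ≈ -618.80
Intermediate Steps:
E(R, k) = -2 (E(R, k) = 2*(-1) = -2)
m(X) = -3*X
w(Z) = 34/5 (w(Z) = 7 + 1/(-3 - 2) = 7 + 1/(-5) = 7 - 1/5 = 34/5)
H = -13 (H = -1 + (-(-6)*0 - 12) = -1 + (-3*0 - 12) = -1 + (0 - 12) = -1 - 12 = -13)
(H*7)*w((4 + (1 - 1*3)) + 4) = -13*7*(34/5) = -91*34/5 = -3094/5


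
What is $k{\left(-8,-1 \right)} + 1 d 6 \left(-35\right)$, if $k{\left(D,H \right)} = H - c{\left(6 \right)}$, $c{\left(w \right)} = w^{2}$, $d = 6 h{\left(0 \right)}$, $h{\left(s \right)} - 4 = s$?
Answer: $-5077$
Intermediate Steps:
$h{\left(s \right)} = 4 + s$
$d = 24$ ($d = 6 \left(4 + 0\right) = 6 \cdot 4 = 24$)
$k{\left(D,H \right)} = -36 + H$ ($k{\left(D,H \right)} = H - 6^{2} = H - 36 = -36 + H$)
$k{\left(-8,-1 \right)} + 1 d 6 \left(-35\right) = \left(-36 - 1\right) + 1 \cdot 24 \cdot 6 \left(-35\right) = -37 + 24 \cdot 6 \left(-35\right) = -37 + 144 \left(-35\right) = -37 - 5040 = -5077$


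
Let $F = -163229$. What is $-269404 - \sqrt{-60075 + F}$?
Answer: $-269404 - 2 i \sqrt{55826} \approx -2.694 \cdot 10^{5} - 472.55 i$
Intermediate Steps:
$-269404 - \sqrt{-60075 + F} = -269404 - \sqrt{-60075 - 163229} = -269404 - \sqrt{-223304} = -269404 - 2 i \sqrt{55826}$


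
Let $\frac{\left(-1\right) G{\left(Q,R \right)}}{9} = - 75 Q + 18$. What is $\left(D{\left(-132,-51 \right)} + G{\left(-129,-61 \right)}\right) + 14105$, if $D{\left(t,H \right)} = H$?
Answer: $-73183$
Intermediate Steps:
$G{\left(Q,R \right)} = -162 + 675 Q$ ($G{\left(Q,R \right)} = - 9 \left(- 75 Q + 18\right) = - 9 \left(18 - 75 Q\right) = -162 + 675 Q$)
$\left(D{\left(-132,-51 \right)} + G{\left(-129,-61 \right)}\right) + 14105 = \left(-51 + \left(-162 + 675 \left(-129\right)\right)\right) + 14105 = \left(-51 - 87237\right) + 14105 = -87288 + 14105 = -73183$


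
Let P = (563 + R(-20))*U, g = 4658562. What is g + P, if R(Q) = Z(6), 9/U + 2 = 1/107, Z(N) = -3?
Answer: 330578142/71 ≈ 4.6560e+6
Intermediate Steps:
U = -321/71 (U = 9/(-2 + 1/107) = 9/(-213/107) = 9*(-107/213) = -321/71 ≈ -4.5211)
R(Q) = -3
P = -179760/71 (P = (563 - 3)*(-321/71) = 560*(-321/71) = -179760/71 ≈ -2531.8)
g + P = 4658562 - 179760/71 = 330578142/71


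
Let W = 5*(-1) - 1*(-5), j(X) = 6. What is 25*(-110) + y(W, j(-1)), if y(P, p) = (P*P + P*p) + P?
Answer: -2750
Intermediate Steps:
W = 0 (W = -5 + 5 = 0)
y(P, p) = P + P**2 + P*p (y(P, p) = (P**2 + P*p) + P = P + P**2 + P*p)
25*(-110) + y(W, j(-1)) = 25*(-110) + 0*(1 + 0 + 6) = -2750 + 0*7 = -2750 + 0 = -2750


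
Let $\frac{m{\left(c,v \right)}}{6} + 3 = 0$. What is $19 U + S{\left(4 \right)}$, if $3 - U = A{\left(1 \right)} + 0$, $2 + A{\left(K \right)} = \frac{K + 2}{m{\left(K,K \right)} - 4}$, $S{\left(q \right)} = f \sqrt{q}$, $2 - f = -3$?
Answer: $\frac{2367}{22} \approx 107.59$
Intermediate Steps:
$f = 5$ ($f = 2 - -3 = 2 + 3 = 5$)
$m{\left(c,v \right)} = -18$ ($m{\left(c,v \right)} = -18 + 6 \cdot 0 = -18 + 0 = -18$)
$S{\left(q \right)} = 5 \sqrt{q}$
$A{\left(K \right)} = - \frac{23}{11} - \frac{K}{22}$ ($A{\left(K \right)} = -2 + \frac{K + 2}{-18 - 4} = -2 + \frac{2 + K}{-22} = -2 + \left(2 + K\right) \left(- \frac{1}{22}\right) = -2 - \left(\frac{1}{11} + \frac{K}{22}\right) = - \frac{23}{11} - \frac{K}{22}$)
$U = \frac{113}{22}$ ($U = 3 - \left(\left(- \frac{23}{11} - \frac{1}{22}\right) + 0\right) = 3 - \left(- \frac{47}{22} + 0\right) = 3 - - \frac{47}{22} = 3 + \frac{47}{22} = \frac{113}{22} \approx 5.1364$)
$19 U + S{\left(4 \right)} = 19 \cdot \frac{113}{22} + 5 \sqrt{4} = \frac{2147}{22} + 5 \cdot 2 = \frac{2147}{22} + 10 = \frac{2367}{22}$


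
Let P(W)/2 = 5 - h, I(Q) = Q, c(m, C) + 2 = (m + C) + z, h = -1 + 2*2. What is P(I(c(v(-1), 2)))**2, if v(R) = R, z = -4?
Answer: 16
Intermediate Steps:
h = 3 (h = -1 + 4 = 3)
c(m, C) = -6 + C + m (c(m, C) = -2 + ((m + C) - 4) = -2 + ((C + m) - 4) = -2 + (-4 + C + m) = -6 + C + m)
P(W) = 4 (P(W) = 2*(5 - 1*3) = 2*(5 - 3) = 2*2 = 4)
P(I(c(v(-1), 2)))**2 = 4**2 = 16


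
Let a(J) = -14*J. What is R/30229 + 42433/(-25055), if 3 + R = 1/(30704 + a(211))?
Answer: -7119441882089/4203501152250 ≈ -1.6937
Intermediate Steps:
R = -83249/27750 (R = -3 + 1/(30704 - 14*211) = -3 + 1/(30704 - 2954) = -3 + 1/27750 = -83249/27750 ≈ -3.0000)
R/30229 + 42433/(-25055) = -83249/27750/30229 + 42433/(-25055) = -83249/27750*1/30229 + 42433*(-1/25055) = -83249/838854750 - 42433/25055 = -7119441882089/4203501152250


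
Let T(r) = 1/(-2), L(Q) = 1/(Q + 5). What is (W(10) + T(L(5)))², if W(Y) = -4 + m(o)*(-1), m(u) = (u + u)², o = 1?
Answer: 289/4 ≈ 72.250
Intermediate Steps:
L(Q) = 1/(5 + Q)
m(u) = 4*u² (m(u) = (2*u)² = 4*u²)
T(r) = -½
W(Y) = -8 (W(Y) = -4 + (4*1²)*(-1) = -4 + (4*1)*(-1) = -4 + 4*(-1) = -4 - 4 = -8)
(W(10) + T(L(5)))² = (-8 - ½)² = (-17/2)² = 289/4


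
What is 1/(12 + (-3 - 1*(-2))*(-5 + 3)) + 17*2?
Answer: 477/14 ≈ 34.071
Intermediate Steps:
1/(12 + (-3 - 1*(-2))*(-5 + 3)) + 17*2 = 1/(12 + (-3 + 2)*(-2)) + 34 = 1/(12 - 1*(-2)) + 34 = 1/(12 + 2) + 34 = 1/14 + 34 = 477/14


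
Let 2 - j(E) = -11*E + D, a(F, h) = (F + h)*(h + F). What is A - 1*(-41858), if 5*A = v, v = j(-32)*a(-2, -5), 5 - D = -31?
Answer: 190376/5 ≈ 38075.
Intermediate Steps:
D = 36 (D = 5 - 1*(-31) = 5 + 31 = 36)
a(F, h) = (F + h)² (a(F, h) = (F + h)*(F + h) = (F + h)²)
j(E) = -34 + 11*E (j(E) = 2 - (-11*E + 36) = 2 - (36 - 11*E) = 2 + (-36 + 11*E) = -34 + 11*E)
v = -18914 (v = (-34 + 11*(-32))*(-2 - 5)² = (-34 - 352)*(-7)² = -386*49 = -18914)
A = -18914/5 (A = (⅕)*(-18914) = -18914/5 ≈ -3782.8)
A - 1*(-41858) = -18914/5 - 1*(-41858) = -18914/5 + 41858 = 190376/5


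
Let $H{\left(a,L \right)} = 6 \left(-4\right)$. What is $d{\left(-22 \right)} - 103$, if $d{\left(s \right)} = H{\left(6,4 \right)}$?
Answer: $-127$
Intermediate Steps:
$H{\left(a,L \right)} = -24$
$d{\left(s \right)} = -24$
$d{\left(-22 \right)} - 103 = -24 - 103 = -127$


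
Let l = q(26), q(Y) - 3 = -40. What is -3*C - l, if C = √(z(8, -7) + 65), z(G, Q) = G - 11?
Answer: 37 - 3*√62 ≈ 13.378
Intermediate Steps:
q(Y) = -37 (q(Y) = 3 - 40 = -37)
z(G, Q) = -11 + G
l = -37
C = √62 (C = √((-11 + 8) + 65) = √(-3 + 65) = √62 ≈ 7.8740)
-3*C - l = -3*√62 - 1*(-37) = -3*√62 + 37 = 37 - 3*√62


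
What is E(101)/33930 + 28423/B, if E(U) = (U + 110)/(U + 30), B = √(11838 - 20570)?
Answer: 211/4444830 - 28423*I*√2183/4366 ≈ 4.7471e-5 - 304.17*I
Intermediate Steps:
B = 2*I*√2183 (B = √(-8732) = 2*I*√2183 ≈ 93.445*I)
E(U) = (110 + U)/(30 + U)
E(101)/33930 + 28423/B = ((110 + 101)/(30 + 101))/33930 + 28423/((2*I*√2183)) = (211/131)*(1/33930) + 28423*(-I*√2183/4366) = ((1/131)*211)*(1/33930) - 28423*I*√2183/4366 = (211/131)*(1/33930) - 28423*I*√2183/4366 = 211/4444830 - 28423*I*√2183/4366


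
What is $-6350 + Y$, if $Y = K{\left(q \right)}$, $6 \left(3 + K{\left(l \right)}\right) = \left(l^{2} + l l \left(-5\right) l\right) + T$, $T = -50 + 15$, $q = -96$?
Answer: $\frac{4394743}{6} \approx 7.3246 \cdot 10^{5}$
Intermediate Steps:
$T = -35$
$K{\left(l \right)} = - \frac{53}{6} - \frac{5 l^{3}}{6} + \frac{l^{2}}{6}$ ($K{\left(l \right)} = -3 + \frac{\left(l^{2} + l l \left(-5\right) l\right) - 35}{6} = -3 + \frac{\left(l^{2} + l^{2} \left(-5\right) l\right) - 35}{6} = -3 + \frac{\left(l^{2} + - 5 l^{2} l\right) - 35}{6} = -3 + \frac{\left(l^{2} - 5 l^{3}\right) - 35}{6} = -3 + \frac{-35 + l^{2} - 5 l^{3}}{6} = -3 - \left(\frac{35}{6} - \frac{l^{2}}{6} + \frac{5 l^{3}}{6}\right) = - \frac{53}{6} - \frac{5 l^{3}}{6} + \frac{l^{2}}{6}$)
$Y = \frac{4432843}{6}$ ($Y = - \frac{53}{6} - \frac{5 \left(-96\right)^{3}}{6} + \frac{\left(-96\right)^{2}}{6} = - \frac{53}{6} - -737280 + \frac{1}{6} \cdot 9216 = - \frac{53}{6} + 737280 + 1536 = \frac{4432843}{6} \approx 7.3881 \cdot 10^{5}$)
$-6350 + Y = -6350 + \frac{4432843}{6} = \frac{4394743}{6}$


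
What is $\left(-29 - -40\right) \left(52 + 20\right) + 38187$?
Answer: $38979$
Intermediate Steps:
$\left(-29 - -40\right) \left(52 + 20\right) + 38187 = \left(-29 + 40\right) 72 + 38187 = 11 \cdot 72 + 38187 = 792 + 38187 = 38979$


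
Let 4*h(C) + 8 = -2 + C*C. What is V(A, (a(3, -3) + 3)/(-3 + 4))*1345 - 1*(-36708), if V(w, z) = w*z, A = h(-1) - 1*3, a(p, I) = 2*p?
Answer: -107373/4 ≈ -26843.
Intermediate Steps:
h(C) = -5/2 + C²/4 (h(C) = -2 + (-2 + C*C)/4 = -2 + (-2 + C²)/4 = -2 + (-½ + C²/4) = -5/2 + C²/4)
A = -21/4 (A = (-5/2 + (¼)*(-1)²) - 1*3 = (-5/2 + (¼)*1) - 3 = (-5/2 + ¼) - 3 = -9/4 - 3 = -21/4 ≈ -5.2500)
V(A, (a(3, -3) + 3)/(-3 + 4))*1345 - 1*(-36708) = -21*(2*3 + 3)/(4*(-3 + 4))*1345 - 1*(-36708) = -21*(6 + 3)/(4*1)*1345 + 36708 = -189/4*1345 + 36708 = -254205/4 + 36708 = -107373/4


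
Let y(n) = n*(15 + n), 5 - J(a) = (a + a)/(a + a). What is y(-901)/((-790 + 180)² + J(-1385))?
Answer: 399143/186052 ≈ 2.1453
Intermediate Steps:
J(a) = 4 (J(a) = 5 - (a + a)/(a + a) = 5 - 2*a/(2*a) = 5 - 2*a*1/(2*a) = 5 - 1*1 = 5 - 1 = 4)
y(-901)/((-790 + 180)² + J(-1385)) = (-901*(15 - 901))/((-790 + 180)² + 4) = (-901*(-886))/((-610)² + 4) = 798286/(372100 + 4) = 798286/372104 = 798286*(1/372104) = 399143/186052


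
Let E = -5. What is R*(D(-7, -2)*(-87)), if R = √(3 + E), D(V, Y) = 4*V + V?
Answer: 3045*I*√2 ≈ 4306.3*I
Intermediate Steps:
D(V, Y) = 5*V
R = I*√2 (R = √(3 - 5) = √(-2) = I*√2 ≈ 1.4142*I)
R*(D(-7, -2)*(-87)) = (I*√2)*((5*(-7))*(-87)) = (I*√2)*(-35*(-87)) = (I*√2)*3045 = 3045*I*√2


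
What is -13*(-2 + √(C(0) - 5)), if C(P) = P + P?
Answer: 26 - 13*I*√5 ≈ 26.0 - 29.069*I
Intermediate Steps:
C(P) = 2*P
-13*(-2 + √(C(0) - 5)) = -13*(-2 + √(2*0 - 5)) = -13*(-2 + √(0 - 5)) = -13*(-2 + √(-5)) = -13*(-2 + I*√5) = 26 - 13*I*√5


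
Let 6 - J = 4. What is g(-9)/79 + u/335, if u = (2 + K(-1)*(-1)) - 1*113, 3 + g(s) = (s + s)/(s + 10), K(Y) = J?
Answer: -15962/26465 ≈ -0.60314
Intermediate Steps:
J = 2 (J = 6 - 1*4 = 6 - 4 = 2)
K(Y) = 2
g(s) = -3 + 2*s/(10 + s) (g(s) = -3 + (s + s)/(s + 10) = -3 + (2*s)/(10 + s) = -3 + 2*s/(10 + s))
u = -113 (u = (2 + 2*(-1)) - 1*113 = (2 - 2) - 113 = 0 - 113 = -113)
g(-9)/79 + u/335 = ((-30 - 1*(-9))/(10 - 9))/79 - 113/335 = ((-30 + 9)/1)*(1/79) - 113*1/335 = (1*(-21))*(1/79) - 113/335 = -21*1/79 - 113/335 = -21/79 - 113/335 = -15962/26465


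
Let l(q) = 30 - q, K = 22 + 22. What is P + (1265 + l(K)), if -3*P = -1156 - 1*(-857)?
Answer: 4052/3 ≈ 1350.7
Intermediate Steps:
K = 44
P = 299/3 (P = -(-1156 - 1*(-857))/3 = -(-1156 + 857)/3 = -1/3*(-299) = 299/3 ≈ 99.667)
P + (1265 + l(K)) = 299/3 + (1265 + (30 - 1*44)) = 299/3 + (1265 + (30 - 44)) = 299/3 + (1265 - 14) = 299/3 + 1251 = 4052/3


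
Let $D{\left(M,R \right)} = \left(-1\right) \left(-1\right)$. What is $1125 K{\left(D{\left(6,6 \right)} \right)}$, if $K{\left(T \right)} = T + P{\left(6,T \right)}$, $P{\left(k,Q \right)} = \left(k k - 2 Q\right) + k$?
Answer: $46125$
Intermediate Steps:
$P{\left(k,Q \right)} = k + k^{2} - 2 Q$ ($P{\left(k,Q \right)} = \left(k^{2} - 2 Q\right) + k = k + k^{2} - 2 Q$)
$D{\left(M,R \right)} = 1$
$K{\left(T \right)} = 42 - T$ ($K{\left(T \right)} = T + \left(6 + 6^{2} - 2 T\right) = T + \left(6 + 36 - 2 T\right) = T - \left(-42 + 2 T\right) = 42 - T$)
$1125 K{\left(D{\left(6,6 \right)} \right)} = 1125 \left(42 - 1\right) = 1125 \cdot 41 = 46125$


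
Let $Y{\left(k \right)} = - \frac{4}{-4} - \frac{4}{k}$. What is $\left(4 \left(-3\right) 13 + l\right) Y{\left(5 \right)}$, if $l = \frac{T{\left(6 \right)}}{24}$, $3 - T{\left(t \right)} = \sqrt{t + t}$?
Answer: $- \frac{1247}{40} - \frac{\sqrt{3}}{60} \approx -31.204$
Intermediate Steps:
$Y{\left(k \right)} = 1 - \frac{4}{k}$ ($Y{\left(k \right)} = \left(-4\right) \left(- \frac{1}{4}\right) - \frac{4}{k} = 1 - \frac{4}{k}$)
$T{\left(t \right)} = 3 - \sqrt{2} \sqrt{t}$ ($T{\left(t \right)} = 3 - \sqrt{t + t} = 3 - \sqrt{2 t} = 3 - \sqrt{2} \sqrt{t}$)
$l = \frac{1}{8} - \frac{\sqrt{3}}{12}$ ($l = \frac{3 - \sqrt{2} \sqrt{6}}{24} = \left(3 - 2 \sqrt{3}\right) \frac{1}{24} = \frac{1}{8} - \frac{\sqrt{3}}{12} \approx -0.019338$)
$\left(4 \left(-3\right) 13 + l\right) Y{\left(5 \right)} = \left(4 \left(-3\right) 13 + \left(\frac{1}{8} - \frac{\sqrt{3}}{12}\right)\right) \frac{-4 + 5}{5} = \left(\left(-12\right) 13 + \left(\frac{1}{8} - \frac{\sqrt{3}}{12}\right)\right) \frac{1}{5} \cdot 1 = \left(-156 + \left(\frac{1}{8} - \frac{\sqrt{3}}{12}\right)\right) \frac{1}{5} = \left(- \frac{1247}{8} - \frac{\sqrt{3}}{12}\right) \frac{1}{5} = - \frac{1247}{40} - \frac{\sqrt{3}}{60}$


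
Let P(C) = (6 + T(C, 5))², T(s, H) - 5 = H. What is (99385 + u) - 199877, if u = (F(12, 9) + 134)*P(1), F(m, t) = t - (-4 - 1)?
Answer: -62604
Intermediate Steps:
T(s, H) = 5 + H
P(C) = 256 (P(C) = (6 + (5 + 5))² = (6 + 10)² = 16² = 256)
F(m, t) = 5 + t (F(m, t) = t - 1*(-5) = t + 5 = 5 + t)
u = 37888 (u = ((5 + 9) + 134)*256 = (14 + 134)*256 = 148*256 = 37888)
(99385 + u) - 199877 = (99385 + 37888) - 199877 = 137273 - 199877 = -62604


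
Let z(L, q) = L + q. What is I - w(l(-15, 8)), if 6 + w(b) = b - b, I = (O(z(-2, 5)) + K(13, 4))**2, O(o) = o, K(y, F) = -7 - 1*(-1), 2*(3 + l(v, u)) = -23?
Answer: 15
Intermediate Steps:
l(v, u) = -29/2 (l(v, u) = -3 + (1/2)*(-23) = -3 - 23/2 = -29/2)
K(y, F) = -6 (K(y, F) = -7 + 1 = -6)
I = 9 (I = ((-2 + 5) - 6)**2 = (3 - 6)**2 = (-3)**2 = 9)
w(b) = -6 (w(b) = -6 + (b - b) = -6 + 0 = -6)
I - w(l(-15, 8)) = 9 - 1*(-6) = 9 + 6 = 15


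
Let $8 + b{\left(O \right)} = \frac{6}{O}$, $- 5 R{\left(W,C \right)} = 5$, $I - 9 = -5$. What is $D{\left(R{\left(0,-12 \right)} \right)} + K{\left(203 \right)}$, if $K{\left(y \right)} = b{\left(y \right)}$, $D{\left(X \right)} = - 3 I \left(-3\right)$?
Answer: $\frac{5690}{203} \approx 28.03$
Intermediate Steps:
$I = 4$ ($I = 9 - 5 = 4$)
$R{\left(W,C \right)} = -1$ ($R{\left(W,C \right)} = \left(- \frac{1}{5}\right) 5 = -1$)
$D{\left(X \right)} = 36$ ($D{\left(X \right)} = \left(-3\right) 4 \left(-3\right) = \left(-12\right) \left(-3\right) = 36$)
$b{\left(O \right)} = -8 + \frac{6}{O}$
$K{\left(y \right)} = -8 + \frac{6}{y}$
$D{\left(R{\left(0,-12 \right)} \right)} + K{\left(203 \right)} = 36 - \left(8 - \frac{6}{203}\right) = 36 + \left(-8 + 6 \cdot \frac{1}{203}\right) = 36 + \left(-8 + \frac{6}{203}\right) = 36 - \frac{1618}{203} = \frac{5690}{203}$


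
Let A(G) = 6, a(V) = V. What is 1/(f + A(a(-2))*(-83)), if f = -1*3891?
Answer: -1/4389 ≈ -0.00022784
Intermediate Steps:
f = -3891
1/(f + A(a(-2))*(-83)) = 1/(-3891 + 6*(-83)) = 1/(-3891 - 498) = 1/(-4389) = -1/4389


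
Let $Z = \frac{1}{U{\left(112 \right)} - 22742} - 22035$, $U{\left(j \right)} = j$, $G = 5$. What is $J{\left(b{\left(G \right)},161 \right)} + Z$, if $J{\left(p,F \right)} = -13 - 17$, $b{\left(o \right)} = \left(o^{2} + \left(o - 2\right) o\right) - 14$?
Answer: $- \frac{499330951}{22630} \approx -22065.0$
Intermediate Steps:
$b{\left(o \right)} = -14 + o^{2} + o \left(-2 + o\right)$ ($b{\left(o \right)} = \left(o^{2} + \left(-2 + o\right) o\right) - 14 = \left(o^{2} + o \left(-2 + o\right)\right) - 14 = -14 + o^{2} + o \left(-2 + o\right)$)
$J{\left(p,F \right)} = -30$ ($J{\left(p,F \right)} = -13 - 17 = -30$)
$Z = - \frac{498652051}{22630}$ ($Z = \frac{1}{112 - 22742} - 22035 = \frac{1}{-22630} - 22035 = - \frac{1}{22630} - 22035 = - \frac{498652051}{22630} \approx -22035.0$)
$J{\left(b{\left(G \right)},161 \right)} + Z = -30 - \frac{498652051}{22630} = - \frac{499330951}{22630}$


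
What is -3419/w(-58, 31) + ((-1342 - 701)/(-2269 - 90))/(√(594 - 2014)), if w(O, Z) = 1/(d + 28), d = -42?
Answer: 47866 - 2043*I*√355/1674890 ≈ 47866.0 - 0.022982*I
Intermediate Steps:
w(O, Z) = -1/14 (w(O, Z) = 1/(-42 + 28) = 1/(-14) = -1/14)
-3419/w(-58, 31) + ((-1342 - 701)/(-2269 - 90))/(√(594 - 2014)) = -3419/(-1/14) + ((-1342 - 701)/(-2269 - 90))/(√(594 - 2014)) = -3419*(-14) + (-2043/(-2359))/(√(-1420)) = 47866 + (-2043*(-1/2359))/((2*I*√355)) = 47866 + 2043*(-I*√355/710)/2359 = 47866 - 2043*I*√355/1674890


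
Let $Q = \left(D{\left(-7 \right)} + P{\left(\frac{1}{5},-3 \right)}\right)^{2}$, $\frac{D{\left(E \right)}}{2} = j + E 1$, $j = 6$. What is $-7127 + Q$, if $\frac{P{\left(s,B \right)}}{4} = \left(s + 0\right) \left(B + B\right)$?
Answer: $- \frac{177019}{25} \approx -7080.8$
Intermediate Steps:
$D{\left(E \right)} = 12 + 2 E$ ($D{\left(E \right)} = 2 \left(6 + E 1\right) = 2 \left(6 + E\right) = 12 + 2 E$)
$P{\left(s,B \right)} = 8 B s$ ($P{\left(s,B \right)} = 4 \left(s + 0\right) \left(B + B\right) = 4 s 2 B = 4 \cdot 2 B s = 8 B s$)
$Q = \frac{1156}{25}$ ($Q = \left(\left(12 + 2 \left(-7\right)\right) + 8 \left(-3\right) \frac{1}{5}\right)^{2} = \left(\left(12 - 14\right) + 8 \left(-3\right) \frac{1}{5}\right)^{2} = \left(-2 - \frac{24}{5}\right)^{2} = \left(- \frac{34}{5}\right)^{2} = \frac{1156}{25} \approx 46.24$)
$-7127 + Q = -7127 + \frac{1156}{25} = - \frac{177019}{25}$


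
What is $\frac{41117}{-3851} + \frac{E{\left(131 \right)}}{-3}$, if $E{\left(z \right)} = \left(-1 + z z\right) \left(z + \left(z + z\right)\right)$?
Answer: $- \frac{8656935077}{3851} \approx -2.248 \cdot 10^{6}$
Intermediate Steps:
$E{\left(z \right)} = 3 z \left(-1 + z^{2}\right)$ ($E{\left(z \right)} = \left(-1 + z^{2}\right) \left(z + 2 z\right) = \left(-1 + z^{2}\right) 3 z = 3 z \left(-1 + z^{2}\right)$)
$\frac{41117}{-3851} + \frac{E{\left(131 \right)}}{-3} = \frac{41117}{-3851} + \frac{3 \cdot 131 \left(-1 + 131^{2}\right)}{-3} = 41117 \left(- \frac{1}{3851}\right) + 3 \cdot 131 \left(-1 + 17161\right) \left(- \frac{1}{3}\right) = - \frac{41117}{3851} + 3 \cdot 131 \cdot 17160 \left(- \frac{1}{3}\right) = - \frac{41117}{3851} + 6743880 \left(- \frac{1}{3}\right) = - \frac{41117}{3851} - 2247960 = - \frac{8656935077}{3851}$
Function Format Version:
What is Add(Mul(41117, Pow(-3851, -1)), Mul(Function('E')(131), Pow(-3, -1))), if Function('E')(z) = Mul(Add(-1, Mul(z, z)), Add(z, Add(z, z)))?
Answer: Rational(-8656935077, 3851) ≈ -2.2480e+6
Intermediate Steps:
Function('E')(z) = Mul(3, z, Add(-1, Pow(z, 2))) (Function('E')(z) = Mul(Add(-1, Pow(z, 2)), Add(z, Mul(2, z))) = Mul(Add(-1, Pow(z, 2)), Mul(3, z)) = Mul(3, z, Add(-1, Pow(z, 2))))
Add(Mul(41117, Pow(-3851, -1)), Mul(Function('E')(131), Pow(-3, -1))) = Add(Mul(41117, Pow(-3851, -1)), Mul(Mul(3, 131, Add(-1, Pow(131, 2))), Pow(-3, -1))) = Add(Mul(41117, Rational(-1, 3851)), Mul(Mul(3, 131, Add(-1, 17161)), Rational(-1, 3))) = Add(Rational(-41117, 3851), Mul(Mul(3, 131, 17160), Rational(-1, 3))) = Add(Rational(-41117, 3851), Mul(6743880, Rational(-1, 3))) = Add(Rational(-41117, 3851), -2247960) = Rational(-8656935077, 3851)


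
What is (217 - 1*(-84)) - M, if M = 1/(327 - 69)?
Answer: 77657/258 ≈ 301.00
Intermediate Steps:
M = 1/258 ≈ 0.0038760
(217 - 1*(-84)) - M = (217 - 1*(-84)) - 1*1/258 = (217 + 84) - 1/258 = 301 - 1/258 = 77657/258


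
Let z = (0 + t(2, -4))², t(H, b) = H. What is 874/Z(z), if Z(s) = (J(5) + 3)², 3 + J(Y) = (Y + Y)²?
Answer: 437/5000 ≈ 0.087400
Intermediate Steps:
J(Y) = -3 + 4*Y² (J(Y) = -3 + (Y + Y)² = -3 + (2*Y)² = -3 + 4*Y²)
z = 4 (z = (0 + 2)² = 2² = 4)
Z(s) = 10000 (Z(s) = ((-3 + 4*5²) + 3)² = ((-3 + 4*25) + 3)² = ((-3 + 100) + 3)² = (97 + 3)² = 100² = 10000)
874/Z(z) = 874/10000 = 874*(1/10000) = 437/5000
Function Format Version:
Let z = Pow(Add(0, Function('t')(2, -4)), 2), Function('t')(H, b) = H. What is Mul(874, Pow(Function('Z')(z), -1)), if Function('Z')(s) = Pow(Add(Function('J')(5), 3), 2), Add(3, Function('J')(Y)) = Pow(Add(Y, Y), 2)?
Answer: Rational(437, 5000) ≈ 0.087400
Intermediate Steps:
Function('J')(Y) = Add(-3, Mul(4, Pow(Y, 2))) (Function('J')(Y) = Add(-3, Pow(Add(Y, Y), 2)) = Add(-3, Pow(Mul(2, Y), 2)) = Add(-3, Mul(4, Pow(Y, 2))))
z = 4 (z = Pow(Add(0, 2), 2) = Pow(2, 2) = 4)
Function('Z')(s) = 10000 (Function('Z')(s) = Pow(Add(Add(-3, Mul(4, Pow(5, 2))), 3), 2) = Pow(Add(Add(-3, Mul(4, 25)), 3), 2) = Pow(Add(Add(-3, 100), 3), 2) = Pow(Add(97, 3), 2) = Pow(100, 2) = 10000)
Mul(874, Pow(Function('Z')(z), -1)) = Mul(874, Pow(10000, -1)) = Mul(874, Rational(1, 10000)) = Rational(437, 5000)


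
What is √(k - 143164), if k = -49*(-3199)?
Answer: √13587 ≈ 116.56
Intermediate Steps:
k = 156751
√(k - 143164) = √(156751 - 143164) = √13587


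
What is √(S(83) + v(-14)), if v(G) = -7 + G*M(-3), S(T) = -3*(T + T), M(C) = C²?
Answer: I*√631 ≈ 25.12*I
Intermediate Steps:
S(T) = -6*T
v(G) = -7 + 9*G (v(G) = -7 + G*(-3)² = -7 + G*9 = -7 + 9*G)
√(S(83) + v(-14)) = √(-6*83 + (-7 + 9*(-14))) = √(-498 + (-7 - 126)) = √(-498 - 133) = √(-631) = I*√631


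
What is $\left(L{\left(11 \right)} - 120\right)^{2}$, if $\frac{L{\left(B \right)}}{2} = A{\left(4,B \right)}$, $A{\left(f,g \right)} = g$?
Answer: $9604$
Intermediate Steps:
$L{\left(B \right)} = 2 B$
$\left(L{\left(11 \right)} - 120\right)^{2} = \left(2 \cdot 11 - 120\right)^{2} = \left(22 - 120\right)^{2} = \left(-98\right)^{2} = 9604$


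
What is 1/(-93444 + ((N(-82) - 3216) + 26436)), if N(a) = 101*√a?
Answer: -35112/2466123329 - 101*I*√82/4932246658 ≈ -1.4238e-5 - 1.8543e-7*I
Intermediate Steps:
1/(-93444 + ((N(-82) - 3216) + 26436)) = 1/(-93444 + ((101*√(-82) - 3216) + 26436)) = 1/(-93444 + ((101*(I*√82) - 3216) + 26436)) = 1/(-93444 + ((101*I*√82 - 3216) + 26436)) = 1/(-93444 + ((-3216 + 101*I*√82) + 26436)) = 1/(-93444 + (23220 + 101*I*√82)) = 1/(-70224 + 101*I*√82)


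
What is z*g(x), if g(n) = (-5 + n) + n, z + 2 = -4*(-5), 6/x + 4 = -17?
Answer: -702/7 ≈ -100.29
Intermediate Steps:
x = -2/7 (x = 6/(-4 - 17) = 6/(-21) = 6*(-1/21) = -2/7 ≈ -0.28571)
z = 18 (z = -2 - 4*(-5) = -2 + 20 = 18)
g(n) = -5 + 2*n
z*g(x) = 18*(-5 + 2*(-2/7)) = 18*(-5 - 4/7) = 18*(-39/7) = -702/7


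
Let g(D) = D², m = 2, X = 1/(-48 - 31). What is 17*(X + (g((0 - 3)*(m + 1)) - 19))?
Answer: 83249/79 ≈ 1053.8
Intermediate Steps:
X = -1/79 (X = 1/(-79) = -1/79 ≈ -0.012658)
17*(X + (g((0 - 3)*(m + 1)) - 19)) = 17*(-1/79 + (((0 - 3)*(2 + 1))² - 19)) = 17*(-1/79 + ((-3*3)² - 19)) = 17*(-1/79 + ((-9)² - 19)) = 17*(-1/79 + (81 - 19)) = 17*(-1/79 + 62) = 17*(4897/79) = 83249/79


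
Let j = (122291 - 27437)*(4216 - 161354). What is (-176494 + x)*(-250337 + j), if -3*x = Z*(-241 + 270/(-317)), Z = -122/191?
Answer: 477985460360384809292/181641 ≈ 2.6315e+15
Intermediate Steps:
Z = -122/191 (Z = -122*1/191 = -122/191 ≈ -0.63874)
j = -14905167852 (j = 94854*(-157138) = -14905167852)
x = -9353374/181641 (x = -(-122)*(-241 + 270/(-317))/573 = -(-122)*(-241 + 270*(-1/317))/573 = -(-122)*(-241 - 270/317)/573 = -(-122)*(-76667)/(573*317) = -1/3*9353374/60547 = -9353374/181641 ≈ -51.494)
(-176494 + x)*(-250337 + j) = (-176494 - 9353374/181641)*(-250337 - 14905167852) = -32067900028/181641*(-14905418189) = 477985460360384809292/181641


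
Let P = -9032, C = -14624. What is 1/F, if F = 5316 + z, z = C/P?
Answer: 1129/6003592 ≈ 0.00018805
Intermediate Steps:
z = 1828/1129 (z = -14624/(-9032) = -14624*(-1/9032) = 1828/1129 ≈ 1.6191)
F = 6003592/1129 (F = 5316 + 1828/1129 = 6003592/1129 ≈ 5317.6)
1/F = 1/(6003592/1129) = 1129/6003592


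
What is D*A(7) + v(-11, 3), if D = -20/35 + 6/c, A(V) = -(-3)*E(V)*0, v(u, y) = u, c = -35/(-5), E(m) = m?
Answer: -11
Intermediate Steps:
c = 7 (c = -35*(-⅕) = 7)
A(V) = 0 (A(V) = -(-3)*V*0 = (3*V)*0 = 0)
D = 2/7 (D = -20/35 + 6/7 = -20*1/35 + 6*(⅐) = -4/7 + 6/7 = 2/7 ≈ 0.28571)
D*A(7) + v(-11, 3) = (2/7)*0 - 11 = 0 - 11 = -11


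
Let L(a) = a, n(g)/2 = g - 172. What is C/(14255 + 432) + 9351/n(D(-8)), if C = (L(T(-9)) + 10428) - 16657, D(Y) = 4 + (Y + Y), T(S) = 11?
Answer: -139626361/5404816 ≈ -25.834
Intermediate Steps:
D(Y) = 4 + 2*Y
n(g) = -344 + 2*g (n(g) = 2*(g - 172) = 2*(-172 + g) = -344 + 2*g)
C = -6218 (C = (11 + 10428) - 16657 = 10439 - 16657 = -6218)
C/(14255 + 432) + 9351/n(D(-8)) = -6218/(14255 + 432) + 9351/(-344 + 2*(4 + 2*(-8))) = -6218/14687 + 9351/(-344 + 2*(4 - 16)) = -6218*1/14687 + 9351/(-344 + 2*(-12)) = -6218/14687 + 9351/(-344 - 24) = -6218/14687 + 9351/(-368) = -6218/14687 + 9351*(-1/368) = -6218/14687 - 9351/368 = -139626361/5404816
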